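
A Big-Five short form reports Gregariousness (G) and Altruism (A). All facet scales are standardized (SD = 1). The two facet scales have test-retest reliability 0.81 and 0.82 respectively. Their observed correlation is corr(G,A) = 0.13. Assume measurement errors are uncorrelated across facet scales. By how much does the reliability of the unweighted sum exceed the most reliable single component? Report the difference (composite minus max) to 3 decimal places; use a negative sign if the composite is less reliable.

0.016

Var(sum) = 2 + 0.26 = 2.26; true-score variance = 1.63 + 0.26 = 1.89; composite reliability = 0.8363.
Max component reliability = 0.8200.
Difference = 0.8363 − 0.8200 = 0.016.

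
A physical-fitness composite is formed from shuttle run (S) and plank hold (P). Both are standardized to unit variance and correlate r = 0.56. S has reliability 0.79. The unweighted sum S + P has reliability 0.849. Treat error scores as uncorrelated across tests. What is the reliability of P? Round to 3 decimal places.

Var(S+P) = 2 + 2·0.56 = 3.120.
True-score variance = ρ_S + ρ_P + 2·0.56, so 0.849 = (0.79 + ρ_P + 1.12) / 3.120.
ρ_P = 0.849·3.120 − 0.79 − 1.12 = 0.739.

0.739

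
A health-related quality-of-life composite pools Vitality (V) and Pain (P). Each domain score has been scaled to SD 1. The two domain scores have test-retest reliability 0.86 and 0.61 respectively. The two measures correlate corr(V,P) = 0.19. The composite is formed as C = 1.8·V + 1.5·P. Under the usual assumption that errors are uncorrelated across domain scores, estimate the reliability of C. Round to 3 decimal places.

Var(C) = 1.8² + 1.5² + 2·[2.7·0.19] = 5.49 + 1.026 = 6.516.
Under uncorrelated errors the observed covariances equal the true-score covariances, so only the own-variance terms attenuate.
True-score variance = [1.8²·0.86 + 1.5²·0.61] + 1.026 = 4.1589 + 1.026 = 5.1849.
Reliability = 5.1849 / 6.516 = 0.796.

0.796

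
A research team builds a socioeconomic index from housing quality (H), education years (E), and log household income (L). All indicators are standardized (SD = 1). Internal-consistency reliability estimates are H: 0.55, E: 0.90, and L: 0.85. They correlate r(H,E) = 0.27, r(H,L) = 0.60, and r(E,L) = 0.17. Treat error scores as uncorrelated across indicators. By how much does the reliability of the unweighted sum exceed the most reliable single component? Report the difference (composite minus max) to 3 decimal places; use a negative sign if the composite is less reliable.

-0.038

Var(sum) = 3 + 2.08 = 5.08; true-score variance = 2.3 + 2.08 = 4.38; composite reliability = 0.8622.
Max component reliability = 0.9000.
Difference = 0.8622 − 0.9000 = -0.038.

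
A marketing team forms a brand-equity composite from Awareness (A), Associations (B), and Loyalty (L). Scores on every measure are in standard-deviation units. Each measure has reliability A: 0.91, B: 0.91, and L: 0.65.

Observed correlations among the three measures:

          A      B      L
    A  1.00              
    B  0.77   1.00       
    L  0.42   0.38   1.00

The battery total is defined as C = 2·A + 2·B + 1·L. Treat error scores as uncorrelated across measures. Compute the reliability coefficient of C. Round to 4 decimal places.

Var(C) = 2² + 2² + 1 + 2·[4·0.77 + 2·0.42 + 2·0.38] = 9 + 9.36 = 18.36.
With uncorrelated errors the cross-covariances are all true-score covariance, so they carry over unchanged; only the diagonal terms shrink to ρᵢσᵢ².
True-score variance = [2²·0.91 + 2²·0.91 + 0.65] + 9.36 = 7.93 + 9.36 = 17.29.
Reliability = 17.29 / 18.36 = 0.9417.

0.9417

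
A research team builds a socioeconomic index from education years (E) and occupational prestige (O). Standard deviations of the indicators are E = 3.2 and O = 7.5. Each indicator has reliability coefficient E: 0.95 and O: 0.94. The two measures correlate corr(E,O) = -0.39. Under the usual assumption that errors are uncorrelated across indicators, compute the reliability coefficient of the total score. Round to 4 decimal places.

Var(E+O) = 3.2² + 7.5² + 2·[3.2·7.5·(-0.39)] = 66.49 − 18.72 = 47.77.
Because errors are independent across components, Cov(Tᵢ,Tⱼ) = Cov(Xᵢ,Xⱼ); the off-diagonal part of the true-score variance is the same as above.
True-score variance = [3.2²·0.95 + 7.5²·0.94] − 18.72 = 62.603 − 18.72 = 43.883.
Reliability = 43.883 / 47.77 = 0.9186.

0.9186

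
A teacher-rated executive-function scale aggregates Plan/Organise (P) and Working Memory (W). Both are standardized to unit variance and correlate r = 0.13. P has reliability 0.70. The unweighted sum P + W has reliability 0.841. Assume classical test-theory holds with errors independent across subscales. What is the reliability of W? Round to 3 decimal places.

Var(P+W) = 2 + 2·0.13 = 2.260.
True-score variance = ρ_P + ρ_W + 2·0.13, so 0.841 = (0.70 + ρ_W + 0.26) / 2.260.
ρ_W = 0.841·2.260 − 0.70 − 0.26 = 0.941.

0.941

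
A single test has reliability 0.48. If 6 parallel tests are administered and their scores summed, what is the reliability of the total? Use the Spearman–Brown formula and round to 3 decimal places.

0.847

ρ_k = kρ / (1 + (k−1)ρ) = 6·0.48 / (1 + 5·0.48) = 2.880 / 3.400 = 0.847.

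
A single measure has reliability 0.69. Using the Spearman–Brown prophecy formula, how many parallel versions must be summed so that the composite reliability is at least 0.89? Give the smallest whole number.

k ≥ ρ*(1−ρ₁)/(ρ₁(1−ρ*)) = 0.89·0.31 / (0.69·0.11) = 3.635.
Smallest integer k = 4.

4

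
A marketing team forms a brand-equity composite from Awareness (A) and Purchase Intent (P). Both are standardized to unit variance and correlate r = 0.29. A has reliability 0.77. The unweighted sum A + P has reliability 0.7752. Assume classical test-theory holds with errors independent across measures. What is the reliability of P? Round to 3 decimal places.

0.650

Var(A+P) = 2 + 2·0.29 = 2.580.
True-score variance = ρ_A + ρ_P + 2·0.29, so 0.7752 = (0.77 + ρ_P + 0.58) / 2.580.
ρ_P = 0.7752·2.580 − 0.77 − 0.58 = 0.650.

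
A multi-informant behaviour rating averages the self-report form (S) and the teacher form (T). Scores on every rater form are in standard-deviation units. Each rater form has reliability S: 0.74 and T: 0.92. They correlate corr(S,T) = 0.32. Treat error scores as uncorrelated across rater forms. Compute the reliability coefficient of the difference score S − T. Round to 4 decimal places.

0.7500

Var(S−T) = 1 + 1 − 2·0.32 = 2 − 0.64 = 1.36.
With uncorrelated errors the cross-covariances are all true-score covariance, so they carry over unchanged; only the diagonal terms shrink to ρᵢσᵢ².
True-score variance = [0.74 + 0.92] − 0.64 = 1.66 − 0.64 = 1.02.
Reliability = 1.02 / 1.36 = 0.7500.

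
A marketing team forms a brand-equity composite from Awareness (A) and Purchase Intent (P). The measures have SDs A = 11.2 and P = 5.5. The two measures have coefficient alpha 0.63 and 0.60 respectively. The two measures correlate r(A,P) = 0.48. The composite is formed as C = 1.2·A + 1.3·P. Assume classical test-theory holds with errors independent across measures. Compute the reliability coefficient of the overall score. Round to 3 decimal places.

0.731

Var(C) = 1.2²·11.2² + 1.3²·5.5² + 2·[1.56·11.2·5.5·0.48] = 231.756 + 92.2522 = 324.008.
Because errors are independent across components, Cov(Tᵢ,Tⱼ) = Cov(Xᵢ,Xⱼ); the off-diagonal part of the true-score variance is the same as above.
True-score variance = [1.2²·11.2²·0.63 + 1.3²·5.5²·0.60] + 92.2522 = 144.473 + 92.2522 = 236.725.
Reliability = 236.725 / 324.008 = 0.731.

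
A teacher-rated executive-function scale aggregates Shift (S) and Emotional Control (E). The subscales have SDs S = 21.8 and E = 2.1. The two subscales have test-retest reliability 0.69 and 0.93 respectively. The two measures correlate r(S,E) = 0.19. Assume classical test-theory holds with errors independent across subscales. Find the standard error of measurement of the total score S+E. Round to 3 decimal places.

Var(total) = 479.65 + 17.3964 = 497.046.
True-score variance = 332.017 + 17.3964 = 349.413, so reliability = 0.7030.
Error variance = 497.046 − 349.413 = 147.633; SEM = √147.633 = 12.150.

12.150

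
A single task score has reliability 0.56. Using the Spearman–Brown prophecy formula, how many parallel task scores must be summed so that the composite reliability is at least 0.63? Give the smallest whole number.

k ≥ ρ*(1−ρ₁)/(ρ₁(1−ρ*)) = 0.63·0.44 / (0.56·0.37) = 1.338.
Smallest integer k = 2.

2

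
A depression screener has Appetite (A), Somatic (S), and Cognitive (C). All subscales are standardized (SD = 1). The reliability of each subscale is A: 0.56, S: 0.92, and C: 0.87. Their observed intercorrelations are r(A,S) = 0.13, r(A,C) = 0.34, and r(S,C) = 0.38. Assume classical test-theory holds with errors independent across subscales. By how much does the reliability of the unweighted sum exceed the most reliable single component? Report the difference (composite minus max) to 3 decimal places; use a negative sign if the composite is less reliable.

Var(sum) = 3 + 1.7 = 4.7; true-score variance = 2.35 + 1.7 = 4.05; composite reliability = 0.8617.
Max component reliability = 0.9200.
Difference = 0.8617 − 0.9200 = -0.058.

-0.058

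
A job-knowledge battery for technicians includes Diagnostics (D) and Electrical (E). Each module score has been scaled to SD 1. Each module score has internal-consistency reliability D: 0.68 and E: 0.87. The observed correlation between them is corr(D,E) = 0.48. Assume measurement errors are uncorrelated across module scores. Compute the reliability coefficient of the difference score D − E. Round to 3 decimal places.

0.567

Var(D−E) = 1 + 1 − 2·0.48 = 2 − 0.96 = 1.04.
With uncorrelated errors the cross-covariances are all true-score covariance, so they carry over unchanged; only the diagonal terms shrink to ρᵢσᵢ².
True-score variance = [0.68 + 0.87] − 0.96 = 1.55 − 0.96 = 0.59.
Reliability = 0.59 / 1.04 = 0.567.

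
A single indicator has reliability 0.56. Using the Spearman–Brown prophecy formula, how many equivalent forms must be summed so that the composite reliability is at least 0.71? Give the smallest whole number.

k ≥ ρ*(1−ρ₁)/(ρ₁(1−ρ*)) = 0.71·0.44 / (0.56·0.29) = 1.924.
Smallest integer k = 2.

2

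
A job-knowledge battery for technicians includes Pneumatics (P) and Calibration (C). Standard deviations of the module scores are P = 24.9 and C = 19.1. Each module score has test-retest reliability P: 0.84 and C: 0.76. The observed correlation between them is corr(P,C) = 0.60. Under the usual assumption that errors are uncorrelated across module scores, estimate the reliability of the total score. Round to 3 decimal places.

Var(P+C) = 24.9² + 19.1² + 2·[24.9·19.1·0.60] = 984.82 + 570.708 = 1555.53.
Under uncorrelated errors the observed covariances equal the true-score covariances, so only the own-variance terms attenuate.
True-score variance = [24.9²·0.84 + 19.1²·0.76] + 570.708 = 798.064 + 570.708 = 1368.77.
Reliability = 1368.77 / 1555.53 = 0.880.

0.880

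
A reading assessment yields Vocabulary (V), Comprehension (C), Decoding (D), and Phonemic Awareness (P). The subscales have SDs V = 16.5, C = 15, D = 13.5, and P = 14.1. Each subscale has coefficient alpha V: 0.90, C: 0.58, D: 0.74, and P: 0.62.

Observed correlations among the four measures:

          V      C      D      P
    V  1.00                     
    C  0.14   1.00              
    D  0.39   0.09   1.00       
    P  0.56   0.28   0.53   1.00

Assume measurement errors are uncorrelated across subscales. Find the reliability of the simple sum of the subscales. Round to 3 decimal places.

0.859

Var(V+C+D+P) = 16.5² + 15² + 13.5² + 14.1² + 2·[16.5·15·0.14 + 16.5·13.5·0.39 + 16.5·14.1·0.56 + 15·13.5·0.09 + 15·14.1·0.28 + 13.5·14.1·0.53] = 878.31 + 860.274 = 1738.58.
With uncorrelated errors the cross-covariances are all true-score covariance, so they carry over unchanged; only the diagonal terms shrink to ρᵢσᵢ².
True-score variance = [16.5²·0.90 + 15²·0.58 + 13.5²·0.74 + 14.1²·0.62] + 860.274 = 633.652 + 860.274 = 1493.93.
Reliability = 1493.93 / 1738.58 = 0.859.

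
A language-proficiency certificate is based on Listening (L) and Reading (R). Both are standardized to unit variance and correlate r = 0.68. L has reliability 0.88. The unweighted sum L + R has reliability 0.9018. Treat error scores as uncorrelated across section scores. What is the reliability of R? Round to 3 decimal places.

Var(L+R) = 2 + 2·0.68 = 3.360.
True-score variance = ρ_L + ρ_R + 2·0.68, so 0.9018 = (0.88 + ρ_R + 1.36) / 3.360.
ρ_R = 0.9018·3.360 − 0.88 − 1.36 = 0.790.

0.790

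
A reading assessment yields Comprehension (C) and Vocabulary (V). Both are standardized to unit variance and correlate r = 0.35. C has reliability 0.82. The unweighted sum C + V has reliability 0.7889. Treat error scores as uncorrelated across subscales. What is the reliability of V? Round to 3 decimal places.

0.610

Var(C+V) = 2 + 2·0.35 = 2.700.
True-score variance = ρ_C + ρ_V + 2·0.35, so 0.7889 = (0.82 + ρ_V + 0.70) / 2.700.
ρ_V = 0.7889·2.700 − 0.82 − 0.70 = 0.610.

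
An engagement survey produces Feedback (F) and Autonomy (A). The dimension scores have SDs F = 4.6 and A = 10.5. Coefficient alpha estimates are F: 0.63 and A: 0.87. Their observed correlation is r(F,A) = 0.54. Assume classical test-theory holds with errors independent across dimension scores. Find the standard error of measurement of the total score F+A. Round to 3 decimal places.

Var(total) = 131.41 + 52.164 = 183.574.
True-score variance = 109.248 + 52.164 = 161.412, so reliability = 0.8793.
Error variance = 183.574 − 161.412 = 22.1617; SEM = √22.1617 = 4.708.

4.708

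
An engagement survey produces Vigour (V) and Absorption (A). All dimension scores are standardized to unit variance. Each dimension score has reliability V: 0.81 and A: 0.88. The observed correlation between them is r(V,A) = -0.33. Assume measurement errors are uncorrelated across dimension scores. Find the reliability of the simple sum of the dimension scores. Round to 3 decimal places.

0.769

Var(V+A) = 2 + 2·[(-0.33)] = 2 − 0.66 = 1.34.
With uncorrelated errors the cross-covariances are all true-score covariance, so they carry over unchanged; only the diagonal terms shrink to ρᵢσᵢ².
True-score variance = [0.81 + 0.88] − 0.66 = 1.69 − 0.66 = 1.03.
Reliability = 1.03 / 1.34 = 0.769.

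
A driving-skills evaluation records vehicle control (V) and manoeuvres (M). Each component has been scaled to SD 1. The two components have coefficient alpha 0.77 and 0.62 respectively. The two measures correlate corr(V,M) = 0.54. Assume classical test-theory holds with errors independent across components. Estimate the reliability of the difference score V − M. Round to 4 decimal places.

0.3370

Var(V−M) = 1 + 1 − 2·0.54 = 2 − 1.08 = 0.92.
With uncorrelated errors the cross-covariances are all true-score covariance, so they carry over unchanged; only the diagonal terms shrink to ρᵢσᵢ².
True-score variance = [0.77 + 0.62] − 1.08 = 1.39 − 1.08 = 0.31.
Reliability = 0.31 / 0.92 = 0.3370.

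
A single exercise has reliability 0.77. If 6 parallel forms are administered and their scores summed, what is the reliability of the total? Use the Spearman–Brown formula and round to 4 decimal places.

0.9526

ρ_k = kρ / (1 + (k−1)ρ) = 6·0.77 / (1 + 5·0.77) = 4.620 / 4.850 = 0.9526.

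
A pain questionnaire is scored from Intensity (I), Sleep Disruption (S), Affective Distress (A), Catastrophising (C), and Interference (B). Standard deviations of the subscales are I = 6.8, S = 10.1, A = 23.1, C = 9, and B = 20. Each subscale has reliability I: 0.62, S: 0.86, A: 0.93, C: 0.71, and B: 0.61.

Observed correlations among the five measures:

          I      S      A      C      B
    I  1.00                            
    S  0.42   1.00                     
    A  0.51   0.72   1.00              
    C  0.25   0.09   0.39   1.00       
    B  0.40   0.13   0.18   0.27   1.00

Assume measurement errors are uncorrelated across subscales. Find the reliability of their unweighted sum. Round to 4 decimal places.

0.8942

Var(I+S+A+C+B) = 6.8² + 10.1² + 23.1² + 9² + 20² + 2·[6.8·10.1·0.42 + 6.8·23.1·0.51 + 6.8·9·0.25 + 6.8·20·0.40 + 10.1·23.1·0.72 + 10.1·9·0.09 + 10.1·20·0.13 + 23.1·9·0.39 + 23.1·20·0.18 + 9·20·0.27] = 1162.86 + 1187.84 = 2350.7.
Under uncorrelated errors the observed covariances equal the true-score covariances, so only the own-variance terms attenuate.
True-score variance = [6.8²·0.62 + 10.1²·0.86 + 23.1²·0.93 + 9²·0.71 + 20²·0.61] + 1187.84 = 914.165 + 1187.84 = 2102.01.
Reliability = 2102.01 / 2350.7 = 0.8942.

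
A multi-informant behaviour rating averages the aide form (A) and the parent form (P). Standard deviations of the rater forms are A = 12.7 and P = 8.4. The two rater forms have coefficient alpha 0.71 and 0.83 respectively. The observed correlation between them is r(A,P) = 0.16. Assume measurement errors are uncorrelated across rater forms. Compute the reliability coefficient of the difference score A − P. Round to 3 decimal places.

Var(A−P) = 12.7² + 8.4² − 2·12.7·8.4·0.16 = 231.85 − 34.1376 = 197.712.
With uncorrelated errors the cross-covariances are all true-score covariance, so they carry over unchanged; only the diagonal terms shrink to ρᵢσᵢ².
True-score variance = [12.7²·0.71 + 8.4²·0.83] − 34.1376 = 173.081 − 34.1376 = 138.943.
Reliability = 138.943 / 197.712 = 0.703.

0.703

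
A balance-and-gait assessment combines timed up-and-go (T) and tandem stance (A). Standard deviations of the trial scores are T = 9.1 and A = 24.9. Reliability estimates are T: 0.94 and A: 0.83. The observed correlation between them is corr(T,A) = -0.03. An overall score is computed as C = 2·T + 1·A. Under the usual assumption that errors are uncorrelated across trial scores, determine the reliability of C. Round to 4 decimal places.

0.8644

Var(C) = 2²·9.1² + 24.9² + 2·[2·9.1·24.9·(-0.03)] = 951.25 − 27.1908 = 924.059.
Because errors are independent across components, Cov(Tᵢ,Tⱼ) = Cov(Xᵢ,Xⱼ); the off-diagonal part of the true-score variance is the same as above.
True-score variance = [2²·9.1²·0.94 + 24.9²·0.83] − 27.1908 = 825.974 − 27.1908 = 798.783.
Reliability = 798.783 / 924.059 = 0.8644.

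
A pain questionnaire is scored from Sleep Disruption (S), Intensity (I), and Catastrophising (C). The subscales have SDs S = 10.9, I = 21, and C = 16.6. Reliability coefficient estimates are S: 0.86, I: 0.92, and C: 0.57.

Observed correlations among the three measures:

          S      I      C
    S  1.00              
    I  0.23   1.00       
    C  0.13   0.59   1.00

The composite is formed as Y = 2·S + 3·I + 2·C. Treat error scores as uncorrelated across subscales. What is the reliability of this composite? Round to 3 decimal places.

0.903

Var(Y) = 2²·10.9² + 3²·21² + 2²·16.6² + 2·[6·10.9·21·0.23 + 4·10.9·16.6·0.13 + 6·21·16.6·0.59] = 5546.48 + 3288.03 = 8834.51.
With uncorrelated errors the cross-covariances are all true-score covariance, so they carry over unchanged; only the diagonal terms shrink to ρᵢσᵢ².
True-score variance = [2²·10.9²·0.86 + 3²·21²·0.92 + 2²·16.6²·0.57] + 3288.03 = 4688.46 + 3288.03 = 7976.49.
Reliability = 7976.49 / 8834.51 = 0.903.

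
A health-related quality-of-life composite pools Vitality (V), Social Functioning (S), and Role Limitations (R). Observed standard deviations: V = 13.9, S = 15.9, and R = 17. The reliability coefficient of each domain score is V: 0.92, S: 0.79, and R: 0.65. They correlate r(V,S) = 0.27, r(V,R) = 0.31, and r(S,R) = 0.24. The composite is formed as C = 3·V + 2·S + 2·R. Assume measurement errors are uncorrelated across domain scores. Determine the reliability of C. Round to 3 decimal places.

Var(C) = 3²·13.9² + 2²·15.9² + 2²·17² + 2·[6·13.9·15.9·0.27 + 6·13.9·17·0.31 + 4·15.9·17·0.24] = 3906.13 + 2114.08 = 6020.21.
With uncorrelated errors the cross-covariances are all true-score covariance, so they carry over unchanged; only the diagonal terms shrink to ρᵢσᵢ².
True-score variance = [3²·13.9²·0.92 + 2²·15.9²·0.79 + 2²·17²·0.65] + 2114.08 = 3150.06 + 2114.08 = 5264.14.
Reliability = 5264.14 / 6020.21 = 0.874.

0.874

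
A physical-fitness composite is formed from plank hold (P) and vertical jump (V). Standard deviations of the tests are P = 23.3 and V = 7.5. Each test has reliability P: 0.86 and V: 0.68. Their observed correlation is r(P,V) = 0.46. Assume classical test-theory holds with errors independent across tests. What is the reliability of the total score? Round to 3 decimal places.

0.876

Var(P+V) = 23.3² + 7.5² + 2·[23.3·7.5·0.46] = 599.14 + 160.77 = 759.91.
Under uncorrelated errors the observed covariances equal the true-score covariances, so only the own-variance terms attenuate.
True-score variance = [23.3²·0.86 + 7.5²·0.68] + 160.77 = 505.135 + 160.77 = 665.905.
Reliability = 665.905 / 759.91 = 0.876.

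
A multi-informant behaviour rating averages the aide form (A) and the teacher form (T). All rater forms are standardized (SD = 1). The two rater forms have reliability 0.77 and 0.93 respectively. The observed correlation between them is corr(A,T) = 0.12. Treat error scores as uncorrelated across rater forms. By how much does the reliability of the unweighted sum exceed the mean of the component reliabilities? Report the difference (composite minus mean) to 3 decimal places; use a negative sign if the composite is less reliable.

Var(sum) = 2 + 0.24 = 2.24; true-score variance = 1.7 + 0.24 = 1.94; composite reliability = 0.8661.
Mean component reliability = 0.8500.
Difference = 0.8661 − 0.8500 = 0.016.

0.016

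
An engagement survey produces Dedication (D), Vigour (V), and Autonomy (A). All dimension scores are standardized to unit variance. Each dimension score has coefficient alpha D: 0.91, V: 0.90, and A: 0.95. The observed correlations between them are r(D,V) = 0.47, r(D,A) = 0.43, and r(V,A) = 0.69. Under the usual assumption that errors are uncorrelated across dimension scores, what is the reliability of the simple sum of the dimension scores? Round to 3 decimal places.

Var(D+V+A) = 3 + 2·[0.47 + 0.43 + 0.69] = 3 + 3.18 = 6.18.
Because errors are independent across components, Cov(Tᵢ,Tⱼ) = Cov(Xᵢ,Xⱼ); the off-diagonal part of the true-score variance is the same as above.
True-score variance = [0.91 + 0.90 + 0.95] + 3.18 = 2.76 + 3.18 = 5.94.
Reliability = 5.94 / 6.18 = 0.961.

0.961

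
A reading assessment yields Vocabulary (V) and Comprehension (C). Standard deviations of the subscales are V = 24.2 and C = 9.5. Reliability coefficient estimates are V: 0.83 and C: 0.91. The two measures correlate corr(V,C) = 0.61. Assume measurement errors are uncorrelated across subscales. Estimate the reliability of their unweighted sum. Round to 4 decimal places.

Var(V+C) = 24.2² + 9.5² + 2·[24.2·9.5·0.61] = 675.89 + 280.478 = 956.368.
Because errors are independent across components, Cov(Tᵢ,Tⱼ) = Cov(Xᵢ,Xⱼ); the off-diagonal part of the true-score variance is the same as above.
True-score variance = [24.2²·0.83 + 9.5²·0.91] + 280.478 = 568.209 + 280.478 = 848.687.
Reliability = 848.687 / 956.368 = 0.8874.

0.8874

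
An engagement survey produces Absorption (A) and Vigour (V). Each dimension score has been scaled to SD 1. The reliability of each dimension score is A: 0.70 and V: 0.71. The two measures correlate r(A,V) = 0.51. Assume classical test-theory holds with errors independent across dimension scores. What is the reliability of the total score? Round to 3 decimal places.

0.805

Var(A+V) = 2 + 2·[0.51] = 2 + 1.02 = 3.02.
Because errors are independent across components, Cov(Tᵢ,Tⱼ) = Cov(Xᵢ,Xⱼ); the off-diagonal part of the true-score variance is the same as above.
True-score variance = [0.70 + 0.71] + 1.02 = 1.41 + 1.02 = 2.43.
Reliability = 2.43 / 3.02 = 0.805.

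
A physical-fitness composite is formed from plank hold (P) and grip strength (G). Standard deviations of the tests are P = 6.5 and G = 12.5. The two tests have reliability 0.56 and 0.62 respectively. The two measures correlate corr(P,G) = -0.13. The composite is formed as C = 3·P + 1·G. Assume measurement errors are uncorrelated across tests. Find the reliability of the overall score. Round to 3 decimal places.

0.521

Var(C) = 3²·6.5² + 12.5² + 2·[3·6.5·12.5·(-0.13)] = 536.5 − 63.375 = 473.125.
Under uncorrelated errors the observed covariances equal the true-score covariances, so only the own-variance terms attenuate.
True-score variance = [3²·6.5²·0.56 + 12.5²·0.62] − 63.375 = 309.815 − 63.375 = 246.44.
Reliability = 246.44 / 473.125 = 0.521.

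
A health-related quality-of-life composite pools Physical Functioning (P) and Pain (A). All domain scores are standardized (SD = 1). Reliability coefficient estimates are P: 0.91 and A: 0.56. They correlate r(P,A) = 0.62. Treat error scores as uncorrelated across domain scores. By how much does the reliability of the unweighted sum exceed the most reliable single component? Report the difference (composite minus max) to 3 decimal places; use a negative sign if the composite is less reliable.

-0.074

Var(sum) = 2 + 1.24 = 3.24; true-score variance = 1.47 + 1.24 = 2.71; composite reliability = 0.8364.
Max component reliability = 0.9100.
Difference = 0.8364 − 0.9100 = -0.074.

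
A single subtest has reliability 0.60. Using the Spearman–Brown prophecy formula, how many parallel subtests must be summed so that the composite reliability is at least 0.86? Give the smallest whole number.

5

k ≥ ρ*(1−ρ₁)/(ρ₁(1−ρ*)) = 0.86·0.40 / (0.60·0.14) = 4.095.
Smallest integer k = 5.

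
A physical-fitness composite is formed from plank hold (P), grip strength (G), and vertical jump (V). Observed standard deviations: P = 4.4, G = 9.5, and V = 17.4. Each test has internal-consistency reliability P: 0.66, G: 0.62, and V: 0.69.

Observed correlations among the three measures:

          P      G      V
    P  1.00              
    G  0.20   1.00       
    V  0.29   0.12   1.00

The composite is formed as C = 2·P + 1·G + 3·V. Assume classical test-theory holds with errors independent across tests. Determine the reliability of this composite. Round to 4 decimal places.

0.7266

Var(C) = 2²·4.4² + 9.5² + 3²·17.4² + 2·[2·4.4·9.5·0.20 + 6·4.4·17.4·0.29 + 3·9.5·17.4·0.12] = 2892.53 + 418.885 = 3311.41.
Under uncorrelated errors the observed covariances equal the true-score covariances, so only the own-variance terms attenuate.
True-score variance = [2²·4.4²·0.66 + 9.5²·0.62 + 3²·17.4²·0.69] + 418.885 = 1987.2 + 418.885 = 2406.09.
Reliability = 2406.09 / 3311.41 = 0.7266.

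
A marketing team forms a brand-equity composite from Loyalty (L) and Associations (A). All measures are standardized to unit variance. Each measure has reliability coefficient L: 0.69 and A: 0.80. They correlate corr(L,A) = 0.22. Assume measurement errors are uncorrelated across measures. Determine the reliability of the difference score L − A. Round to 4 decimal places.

0.6731

Var(L−A) = 1 + 1 − 2·0.22 = 2 − 0.44 = 1.56.
With uncorrelated errors the cross-covariances are all true-score covariance, so they carry over unchanged; only the diagonal terms shrink to ρᵢσᵢ².
True-score variance = [0.69 + 0.80] − 0.44 = 1.49 − 0.44 = 1.05.
Reliability = 1.05 / 1.56 = 0.6731.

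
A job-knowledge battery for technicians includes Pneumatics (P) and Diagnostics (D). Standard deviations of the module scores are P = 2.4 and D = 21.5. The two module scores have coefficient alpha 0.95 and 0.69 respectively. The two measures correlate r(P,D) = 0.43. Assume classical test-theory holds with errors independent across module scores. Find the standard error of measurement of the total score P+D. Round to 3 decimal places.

Var(total) = 468.01 + 44.376 = 512.386.
True-score variance = 324.424 + 44.376 = 368.8, so reliability = 0.7198.
Error variance = 512.386 − 368.8 = 143.586; SEM = √143.586 = 11.983.

11.983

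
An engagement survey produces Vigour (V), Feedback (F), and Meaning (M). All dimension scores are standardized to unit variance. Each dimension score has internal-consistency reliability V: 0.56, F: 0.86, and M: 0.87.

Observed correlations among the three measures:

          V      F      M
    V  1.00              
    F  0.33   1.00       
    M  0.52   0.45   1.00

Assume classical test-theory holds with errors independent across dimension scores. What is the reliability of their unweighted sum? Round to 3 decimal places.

Var(V+F+M) = 3 + 2·[0.33 + 0.52 + 0.45] = 3 + 2.6 = 5.6.
With uncorrelated errors the cross-covariances are all true-score covariance, so they carry over unchanged; only the diagonal terms shrink to ρᵢσᵢ².
True-score variance = [0.56 + 0.86 + 0.87] + 2.6 = 2.29 + 2.6 = 4.89.
Reliability = 4.89 / 5.6 = 0.873.

0.873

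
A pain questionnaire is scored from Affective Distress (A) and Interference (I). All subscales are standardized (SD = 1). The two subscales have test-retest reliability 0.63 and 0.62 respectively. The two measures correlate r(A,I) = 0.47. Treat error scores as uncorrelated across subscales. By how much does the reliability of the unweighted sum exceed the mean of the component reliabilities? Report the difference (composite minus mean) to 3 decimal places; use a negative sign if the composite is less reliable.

0.120

Var(sum) = 2 + 0.94 = 2.94; true-score variance = 1.25 + 0.94 = 2.19; composite reliability = 0.7449.
Mean component reliability = 0.6250.
Difference = 0.7449 − 0.6250 = 0.120.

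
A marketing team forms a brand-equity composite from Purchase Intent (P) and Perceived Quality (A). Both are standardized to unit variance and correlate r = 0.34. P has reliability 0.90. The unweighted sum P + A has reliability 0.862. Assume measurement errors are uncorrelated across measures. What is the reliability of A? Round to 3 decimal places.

0.730

Var(P+A) = 2 + 2·0.34 = 2.680.
True-score variance = ρ_P + ρ_A + 2·0.34, so 0.862 = (0.90 + ρ_A + 0.68) / 2.680.
ρ_A = 0.862·2.680 − 0.90 − 0.68 = 0.730.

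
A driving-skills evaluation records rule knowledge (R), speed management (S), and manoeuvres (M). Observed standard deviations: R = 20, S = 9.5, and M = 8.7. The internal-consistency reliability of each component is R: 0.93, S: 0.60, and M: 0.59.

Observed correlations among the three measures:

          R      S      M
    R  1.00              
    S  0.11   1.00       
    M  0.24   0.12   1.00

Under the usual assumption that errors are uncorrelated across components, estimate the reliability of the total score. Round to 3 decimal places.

0.866

Var(R+S+M) = 20² + 9.5² + 8.7² + 2·[20·9.5·0.11 + 20·8.7·0.24 + 9.5·8.7·0.12] = 565.94 + 145.156 = 711.096.
Under uncorrelated errors the observed covariances equal the true-score covariances, so only the own-variance terms attenuate.
True-score variance = [20²·0.93 + 9.5²·0.60 + 8.7²·0.59] + 145.156 = 470.807 + 145.156 = 615.963.
Reliability = 615.963 / 711.096 = 0.866.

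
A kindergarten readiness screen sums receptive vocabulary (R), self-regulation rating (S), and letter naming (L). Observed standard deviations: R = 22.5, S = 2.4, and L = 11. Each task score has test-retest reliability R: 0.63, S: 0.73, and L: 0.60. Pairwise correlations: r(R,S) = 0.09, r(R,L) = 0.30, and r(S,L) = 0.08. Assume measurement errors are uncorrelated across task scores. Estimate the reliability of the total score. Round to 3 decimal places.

0.702

Var(R+S+L) = 22.5² + 2.4² + 11² + 2·[22.5·2.4·0.09 + 22.5·11·0.30 + 2.4·11·0.08] = 633.01 + 162.444 = 795.454.
Under uncorrelated errors the observed covariances equal the true-score covariances, so only the own-variance terms attenuate.
True-score variance = [22.5²·0.63 + 2.4²·0.73 + 11²·0.60] + 162.444 = 395.742 + 162.444 = 558.186.
Reliability = 558.186 / 795.454 = 0.702.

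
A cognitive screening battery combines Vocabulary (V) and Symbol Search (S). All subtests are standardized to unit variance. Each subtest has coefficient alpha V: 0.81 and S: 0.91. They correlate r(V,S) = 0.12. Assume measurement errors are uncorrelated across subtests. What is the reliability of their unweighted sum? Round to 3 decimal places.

Var(V+S) = 2 + 2·[0.12] = 2 + 0.24 = 2.24.
Because errors are independent across components, Cov(Tᵢ,Tⱼ) = Cov(Xᵢ,Xⱼ); the off-diagonal part of the true-score variance is the same as above.
True-score variance = [0.81 + 0.91] + 0.24 = 1.72 + 0.24 = 1.96.
Reliability = 1.96 / 2.24 = 0.875.

0.875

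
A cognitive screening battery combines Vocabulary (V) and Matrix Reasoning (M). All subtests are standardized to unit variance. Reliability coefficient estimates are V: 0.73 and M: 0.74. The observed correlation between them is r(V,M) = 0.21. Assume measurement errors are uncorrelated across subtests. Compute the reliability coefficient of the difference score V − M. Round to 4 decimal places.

0.6646

Var(V−M) = 1 + 1 − 2·0.21 = 2 − 0.42 = 1.58.
Because errors are independent across components, Cov(Tᵢ,Tⱼ) = Cov(Xᵢ,Xⱼ); the off-diagonal part of the true-score variance is the same as above.
True-score variance = [0.73 + 0.74] − 0.42 = 1.47 − 0.42 = 1.05.
Reliability = 1.05 / 1.58 = 0.6646.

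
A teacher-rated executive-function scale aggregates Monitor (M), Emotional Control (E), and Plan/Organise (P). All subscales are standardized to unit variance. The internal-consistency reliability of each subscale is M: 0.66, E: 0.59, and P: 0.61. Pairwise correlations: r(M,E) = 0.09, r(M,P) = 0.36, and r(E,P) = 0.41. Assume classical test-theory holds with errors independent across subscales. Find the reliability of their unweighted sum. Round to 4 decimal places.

Var(M+E+P) = 3 + 2·[0.09 + 0.36 + 0.41] = 3 + 1.72 = 4.72.
With uncorrelated errors the cross-covariances are all true-score covariance, so they carry over unchanged; only the diagonal terms shrink to ρᵢσᵢ².
True-score variance = [0.66 + 0.59 + 0.61] + 1.72 = 1.86 + 1.72 = 3.58.
Reliability = 3.58 / 4.72 = 0.7585.

0.7585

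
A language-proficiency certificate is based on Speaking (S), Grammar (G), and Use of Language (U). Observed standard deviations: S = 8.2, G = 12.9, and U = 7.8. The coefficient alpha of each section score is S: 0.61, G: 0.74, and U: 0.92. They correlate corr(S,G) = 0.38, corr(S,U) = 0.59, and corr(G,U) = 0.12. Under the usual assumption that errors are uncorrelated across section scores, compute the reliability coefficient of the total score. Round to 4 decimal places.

0.8433

Var(S+G+U) = 8.2² + 12.9² + 7.8² + 2·[8.2·12.9·0.38 + 8.2·7.8·0.59 + 12.9·7.8·0.12] = 294.49 + 180.014 = 474.504.
Because errors are independent across components, Cov(Tᵢ,Tⱼ) = Cov(Xᵢ,Xⱼ); the off-diagonal part of the true-score variance is the same as above.
True-score variance = [8.2²·0.61 + 12.9²·0.74 + 7.8²·0.92] + 180.014 = 220.133 + 180.014 = 400.147.
Reliability = 400.147 / 474.504 = 0.8433.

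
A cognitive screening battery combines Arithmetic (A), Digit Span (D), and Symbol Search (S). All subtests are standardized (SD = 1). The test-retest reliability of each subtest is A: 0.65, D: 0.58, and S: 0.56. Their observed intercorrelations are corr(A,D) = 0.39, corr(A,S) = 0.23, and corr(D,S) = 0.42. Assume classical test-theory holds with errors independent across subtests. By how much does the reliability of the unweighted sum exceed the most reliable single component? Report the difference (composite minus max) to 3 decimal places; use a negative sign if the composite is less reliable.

Var(sum) = 3 + 2.08 = 5.08; true-score variance = 1.79 + 2.08 = 3.87; composite reliability = 0.7618.
Max component reliability = 0.6500.
Difference = 0.7618 − 0.6500 = 0.112.

0.112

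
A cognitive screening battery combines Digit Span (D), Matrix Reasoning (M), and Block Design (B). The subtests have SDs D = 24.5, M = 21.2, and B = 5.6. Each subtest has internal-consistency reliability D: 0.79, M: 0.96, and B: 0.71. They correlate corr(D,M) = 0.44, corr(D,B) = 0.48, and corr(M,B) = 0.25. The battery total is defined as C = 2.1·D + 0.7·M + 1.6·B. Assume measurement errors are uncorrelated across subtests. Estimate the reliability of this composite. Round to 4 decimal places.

0.8576

Var(C) = 2.1²·24.5² + 0.7²·21.2² + 1.6²·5.6² + 2·[1.47·24.5·21.2·0.44 + 3.36·24.5·5.6·0.48 + 1.12·21.2·5.6·0.25] = 2947.61 + 1180.93 = 4128.54.
Under uncorrelated errors the observed covariances equal the true-score covariances, so only the own-variance terms attenuate.
True-score variance = [2.1²·24.5²·0.79 + 0.7²·21.2²·0.96 + 1.6²·5.6²·0.71] + 1180.93 = 2359.63 + 1180.93 = 3540.56.
Reliability = 3540.56 / 4128.54 = 0.8576.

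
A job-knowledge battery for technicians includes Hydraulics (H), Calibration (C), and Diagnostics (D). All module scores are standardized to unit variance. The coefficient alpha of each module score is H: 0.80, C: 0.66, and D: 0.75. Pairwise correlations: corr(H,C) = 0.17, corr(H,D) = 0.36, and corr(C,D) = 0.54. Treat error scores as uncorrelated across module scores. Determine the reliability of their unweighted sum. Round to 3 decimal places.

0.846

Var(H+C+D) = 3 + 2·[0.17 + 0.36 + 0.54] = 3 + 2.14 = 5.14.
Under uncorrelated errors the observed covariances equal the true-score covariances, so only the own-variance terms attenuate.
True-score variance = [0.80 + 0.66 + 0.75] + 2.14 = 2.21 + 2.14 = 4.35.
Reliability = 4.35 / 5.14 = 0.846.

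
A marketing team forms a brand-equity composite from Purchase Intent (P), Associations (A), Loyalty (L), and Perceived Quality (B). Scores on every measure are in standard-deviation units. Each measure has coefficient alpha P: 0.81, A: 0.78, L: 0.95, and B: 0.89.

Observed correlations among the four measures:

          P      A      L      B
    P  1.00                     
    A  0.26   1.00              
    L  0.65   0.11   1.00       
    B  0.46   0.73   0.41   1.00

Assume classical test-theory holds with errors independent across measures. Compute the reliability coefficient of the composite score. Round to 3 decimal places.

0.938

Var(P+A+L+B) = 4 + 2·[0.26 + 0.65 + 0.46 + 0.11 + 0.73 + 0.41] = 4 + 5.24 = 9.24.
Under uncorrelated errors the observed covariances equal the true-score covariances, so only the own-variance terms attenuate.
True-score variance = [0.81 + 0.78 + 0.95 + 0.89] + 5.24 = 3.43 + 5.24 = 8.67.
Reliability = 8.67 / 9.24 = 0.938.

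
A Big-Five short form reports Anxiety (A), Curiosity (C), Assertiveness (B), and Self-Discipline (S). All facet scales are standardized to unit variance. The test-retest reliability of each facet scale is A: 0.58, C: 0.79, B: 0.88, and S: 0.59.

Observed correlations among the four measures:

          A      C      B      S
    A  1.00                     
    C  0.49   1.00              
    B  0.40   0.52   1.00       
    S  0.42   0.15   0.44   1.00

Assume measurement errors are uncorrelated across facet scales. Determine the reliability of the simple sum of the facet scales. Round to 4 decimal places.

Var(A+C+B+S) = 4 + 2·[0.49 + 0.40 + 0.42 + 0.52 + 0.15 + 0.44] = 4 + 4.84 = 8.84.
Because errors are independent across components, Cov(Tᵢ,Tⱼ) = Cov(Xᵢ,Xⱼ); the off-diagonal part of the true-score variance is the same as above.
True-score variance = [0.58 + 0.79 + 0.88 + 0.59] + 4.84 = 2.84 + 4.84 = 7.68.
Reliability = 7.68 / 8.84 = 0.8688.

0.8688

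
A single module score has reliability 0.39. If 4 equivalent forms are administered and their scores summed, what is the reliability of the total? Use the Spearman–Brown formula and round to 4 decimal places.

ρ_k = kρ / (1 + (k−1)ρ) = 4·0.39 / (1 + 3·0.39) = 1.560 / 2.170 = 0.7189.

0.7189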